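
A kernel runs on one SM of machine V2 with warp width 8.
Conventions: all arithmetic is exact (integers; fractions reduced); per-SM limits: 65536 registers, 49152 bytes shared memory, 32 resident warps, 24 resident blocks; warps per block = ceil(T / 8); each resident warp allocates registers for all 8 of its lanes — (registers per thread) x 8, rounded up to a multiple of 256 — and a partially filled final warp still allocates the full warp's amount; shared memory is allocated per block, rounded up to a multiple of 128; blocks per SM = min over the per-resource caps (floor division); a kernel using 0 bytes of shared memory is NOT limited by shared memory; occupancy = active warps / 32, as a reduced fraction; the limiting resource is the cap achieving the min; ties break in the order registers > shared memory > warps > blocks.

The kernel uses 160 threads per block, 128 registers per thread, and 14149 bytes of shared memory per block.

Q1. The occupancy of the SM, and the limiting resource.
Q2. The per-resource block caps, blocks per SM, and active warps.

Answer: occupancy 5/8, limited by warps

registers: 3 blocks
shared memory: 3 blocks
warps: 1 block
blocks: 24 blocks

Answer: 1 block, 20 active warps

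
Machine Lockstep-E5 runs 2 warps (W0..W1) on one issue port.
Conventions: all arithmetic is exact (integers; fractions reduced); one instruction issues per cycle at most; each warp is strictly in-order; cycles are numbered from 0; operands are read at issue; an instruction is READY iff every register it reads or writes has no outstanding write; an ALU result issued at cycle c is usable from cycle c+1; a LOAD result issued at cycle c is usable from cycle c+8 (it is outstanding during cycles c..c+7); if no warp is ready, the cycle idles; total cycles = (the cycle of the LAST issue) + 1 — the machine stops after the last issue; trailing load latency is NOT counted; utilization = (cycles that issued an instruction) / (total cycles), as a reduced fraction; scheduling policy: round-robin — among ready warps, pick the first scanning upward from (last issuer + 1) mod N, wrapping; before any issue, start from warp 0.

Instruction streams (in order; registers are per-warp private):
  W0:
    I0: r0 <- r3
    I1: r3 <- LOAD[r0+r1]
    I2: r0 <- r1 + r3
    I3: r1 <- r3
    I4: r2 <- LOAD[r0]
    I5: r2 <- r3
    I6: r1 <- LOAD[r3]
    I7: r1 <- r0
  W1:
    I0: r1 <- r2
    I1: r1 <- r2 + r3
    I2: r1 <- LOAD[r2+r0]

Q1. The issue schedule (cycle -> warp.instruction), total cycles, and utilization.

cycle 0: W0.I0
cycle 1: W1.I0
cycle 2: W0.I1
cycle 3: W1.I1
cycle 4: W1.I2
cycle 5: idle
cycle 6: idle
cycle 7: idle
cycle 8: idle
cycle 9: idle
cycle 10: W0.I2
cycle 11: W0.I3
cycle 12: W0.I4
cycle 13: idle
cycle 14: idle
cycle 15: idle
cycle 16: idle
cycle 17: idle
cycle 18: idle
cycle 19: idle
cycle 20: W0.I5
cycle 21: W0.I6
cycle 22: idle
cycle 23: idle
cycle 24: idle
cycle 25: idle
cycle 26: idle
cycle 27: idle
cycle 28: idle
cycle 29: W0.I7

Answer: 30 cycles, utilization 11/30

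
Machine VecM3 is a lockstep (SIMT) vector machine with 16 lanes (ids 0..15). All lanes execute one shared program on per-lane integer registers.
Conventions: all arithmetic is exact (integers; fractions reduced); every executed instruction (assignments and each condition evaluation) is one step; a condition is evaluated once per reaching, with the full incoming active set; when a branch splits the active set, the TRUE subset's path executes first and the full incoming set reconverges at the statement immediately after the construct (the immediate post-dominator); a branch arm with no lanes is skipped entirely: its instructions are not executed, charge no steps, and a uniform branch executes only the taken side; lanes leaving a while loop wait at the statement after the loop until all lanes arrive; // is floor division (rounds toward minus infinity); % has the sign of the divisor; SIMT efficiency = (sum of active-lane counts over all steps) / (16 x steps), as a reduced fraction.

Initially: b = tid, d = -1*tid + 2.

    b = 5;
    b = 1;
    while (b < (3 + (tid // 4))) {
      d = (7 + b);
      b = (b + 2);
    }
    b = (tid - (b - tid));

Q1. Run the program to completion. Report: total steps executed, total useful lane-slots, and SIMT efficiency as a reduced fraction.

Answer: 13 steps, 160 useful, 10/13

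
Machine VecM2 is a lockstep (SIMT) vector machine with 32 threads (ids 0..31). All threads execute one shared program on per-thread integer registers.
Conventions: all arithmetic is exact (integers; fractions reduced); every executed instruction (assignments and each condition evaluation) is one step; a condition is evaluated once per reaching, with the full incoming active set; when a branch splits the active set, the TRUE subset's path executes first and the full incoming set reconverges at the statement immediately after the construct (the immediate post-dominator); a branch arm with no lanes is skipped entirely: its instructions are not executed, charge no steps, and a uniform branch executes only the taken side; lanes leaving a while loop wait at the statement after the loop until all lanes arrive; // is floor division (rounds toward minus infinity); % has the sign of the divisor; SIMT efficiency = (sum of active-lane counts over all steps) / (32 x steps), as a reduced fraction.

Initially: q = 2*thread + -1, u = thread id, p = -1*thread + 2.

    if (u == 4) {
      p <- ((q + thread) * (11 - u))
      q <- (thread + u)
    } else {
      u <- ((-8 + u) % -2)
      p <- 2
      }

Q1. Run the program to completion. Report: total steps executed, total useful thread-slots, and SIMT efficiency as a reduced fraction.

Answer: 5 steps, 96 useful, 3/5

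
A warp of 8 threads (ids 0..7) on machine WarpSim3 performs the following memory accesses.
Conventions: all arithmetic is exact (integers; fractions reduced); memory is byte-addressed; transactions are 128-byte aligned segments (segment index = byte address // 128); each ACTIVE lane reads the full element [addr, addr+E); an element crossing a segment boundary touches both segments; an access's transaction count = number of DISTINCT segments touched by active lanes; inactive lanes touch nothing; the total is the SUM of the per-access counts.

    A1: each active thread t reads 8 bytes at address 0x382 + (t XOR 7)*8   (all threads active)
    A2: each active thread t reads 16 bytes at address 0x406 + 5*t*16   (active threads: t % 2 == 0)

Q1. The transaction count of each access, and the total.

A1: 1 transaction
A2: 4 transactions

Answer: 1,4; total 5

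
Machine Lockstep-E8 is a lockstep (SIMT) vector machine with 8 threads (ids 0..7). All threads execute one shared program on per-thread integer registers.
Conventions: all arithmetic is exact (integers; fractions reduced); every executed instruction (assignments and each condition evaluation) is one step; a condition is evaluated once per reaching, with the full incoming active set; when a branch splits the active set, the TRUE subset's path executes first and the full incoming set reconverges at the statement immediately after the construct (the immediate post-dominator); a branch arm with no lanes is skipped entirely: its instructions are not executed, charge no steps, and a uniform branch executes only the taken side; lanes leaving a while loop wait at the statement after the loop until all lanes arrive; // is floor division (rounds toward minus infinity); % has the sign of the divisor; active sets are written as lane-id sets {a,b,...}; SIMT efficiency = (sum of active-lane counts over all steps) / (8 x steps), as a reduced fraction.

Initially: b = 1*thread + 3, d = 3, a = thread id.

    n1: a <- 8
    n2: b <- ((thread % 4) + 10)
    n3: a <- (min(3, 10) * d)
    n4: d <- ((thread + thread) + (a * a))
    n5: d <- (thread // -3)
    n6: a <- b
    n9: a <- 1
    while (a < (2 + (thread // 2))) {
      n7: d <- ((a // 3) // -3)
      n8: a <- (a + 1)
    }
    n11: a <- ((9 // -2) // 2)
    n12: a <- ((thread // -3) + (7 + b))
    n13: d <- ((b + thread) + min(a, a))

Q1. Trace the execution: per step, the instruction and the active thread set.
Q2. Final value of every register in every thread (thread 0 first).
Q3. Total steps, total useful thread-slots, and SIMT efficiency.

step 0: a <- 8                       {0,1,2,3,4,5,6,7}
step 1: b <- ((thread % 4) + 10)     {0,1,2,3,4,5,6,7}
step 2: a <- (min(3, 10) * d)        {0,1,2,3,4,5,6,7}
step 3: d <- ((thread + thread) + (a * a)) {0,1,2,3,4,5,6,7}
step 4: d <- (thread // -3)          {0,1,2,3,4,5,6,7}
step 5: a <- b                       {0,1,2,3,4,5,6,7}
step 6: a <- 1                       {0,1,2,3,4,5,6,7}
step 7: eval (a < (2 + (thread // 2))) {0,1,2,3,4,5,6,7}
step 8: d <- ((a // 3) // -3)        {0,1,2,3,4,5,6,7}
step 9: a <- (a + 1)                 {0,1,2,3,4,5,6,7}
step 10: eval (a < (2 + (thread // 2))) {0,1,2,3,4,5,6,7}
step 11: d <- ((a // 3) // -3)        {2,3,4,5,6,7}
step 12: a <- (a + 1)                 {2,3,4,5,6,7}
step 13: eval (a < (2 + (thread // 2))) {2,3,4,5,6,7}
step 14: d <- ((a // 3) // -3)        {4,5,6,7}
step 15: a <- (a + 1)                 {4,5,6,7}
step 16: eval (a < (2 + (thread // 2))) {4,5,6,7}
step 17: d <- ((a // 3) // -3)        {6,7}
step 18: a <- (a + 1)                 {6,7}
step 19: eval (a < (2 + (thread // 2))) {6,7}
step 20: a <- ((9 // -2) // 2)        {0,1,2,3,4,5,6,7}
step 21: a <- ((thread // -3) + (7 + b)) {0,1,2,3,4,5,6,7}
step 22: d <- ((b + thread) + min(a, a)) {0,1,2,3,4,5,6,7}

Answer: 23 steps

b: 10,11,12,13,10,11,12,13
d: 27,29,32,35,29,32,35,37
a: 17,17,18,19,15,16,17,17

steps = 23; useful = 148; efficiency = 148/184 = 37/46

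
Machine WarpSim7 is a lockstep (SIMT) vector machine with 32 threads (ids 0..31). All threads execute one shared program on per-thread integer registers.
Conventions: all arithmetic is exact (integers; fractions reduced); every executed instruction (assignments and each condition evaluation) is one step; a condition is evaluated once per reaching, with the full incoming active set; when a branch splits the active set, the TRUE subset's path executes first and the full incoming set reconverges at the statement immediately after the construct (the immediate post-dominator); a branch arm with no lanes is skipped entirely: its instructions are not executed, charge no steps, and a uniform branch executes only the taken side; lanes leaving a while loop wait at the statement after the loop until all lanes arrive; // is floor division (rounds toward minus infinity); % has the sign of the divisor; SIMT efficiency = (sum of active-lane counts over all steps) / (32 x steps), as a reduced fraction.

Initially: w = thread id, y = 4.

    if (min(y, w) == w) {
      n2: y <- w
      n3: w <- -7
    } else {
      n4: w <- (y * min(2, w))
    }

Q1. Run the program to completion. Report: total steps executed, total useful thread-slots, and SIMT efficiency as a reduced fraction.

Answer: 4 steps, 69 useful, 69/128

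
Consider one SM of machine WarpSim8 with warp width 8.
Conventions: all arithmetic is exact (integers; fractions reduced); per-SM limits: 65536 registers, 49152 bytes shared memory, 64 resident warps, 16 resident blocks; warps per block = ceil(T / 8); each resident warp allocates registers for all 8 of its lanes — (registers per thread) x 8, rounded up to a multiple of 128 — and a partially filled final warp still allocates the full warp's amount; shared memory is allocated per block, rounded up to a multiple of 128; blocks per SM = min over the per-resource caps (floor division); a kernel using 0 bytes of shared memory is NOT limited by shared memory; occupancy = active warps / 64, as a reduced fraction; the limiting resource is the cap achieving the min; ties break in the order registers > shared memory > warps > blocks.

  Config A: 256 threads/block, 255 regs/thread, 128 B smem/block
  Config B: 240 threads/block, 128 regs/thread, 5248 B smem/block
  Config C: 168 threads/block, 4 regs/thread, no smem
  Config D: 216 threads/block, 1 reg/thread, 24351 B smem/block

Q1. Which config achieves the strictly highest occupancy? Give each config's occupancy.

occupancies: A 1/2, B 15/16, C 63/64, D 27/32

Answer: C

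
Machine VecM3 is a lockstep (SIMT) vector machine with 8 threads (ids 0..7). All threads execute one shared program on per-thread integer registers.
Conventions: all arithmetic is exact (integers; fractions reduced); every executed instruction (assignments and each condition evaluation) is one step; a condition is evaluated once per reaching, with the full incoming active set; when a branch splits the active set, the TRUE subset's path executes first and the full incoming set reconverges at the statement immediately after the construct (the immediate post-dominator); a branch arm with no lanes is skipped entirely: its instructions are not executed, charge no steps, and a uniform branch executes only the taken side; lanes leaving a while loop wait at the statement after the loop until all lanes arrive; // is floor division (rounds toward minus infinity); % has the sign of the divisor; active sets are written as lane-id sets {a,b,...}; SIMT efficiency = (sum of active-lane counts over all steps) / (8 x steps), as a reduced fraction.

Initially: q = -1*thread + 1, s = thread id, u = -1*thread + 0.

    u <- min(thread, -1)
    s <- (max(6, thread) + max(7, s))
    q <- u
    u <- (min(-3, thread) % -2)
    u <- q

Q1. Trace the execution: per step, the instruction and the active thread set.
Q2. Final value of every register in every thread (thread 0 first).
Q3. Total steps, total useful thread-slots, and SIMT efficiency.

step 0: u <- min(thread, -1)         {0,1,2,3,4,5,6,7}
step 1: s <- (max(6, thread) + max(7, s)) {0,1,2,3,4,5,6,7}
step 2: q <- u                       {0,1,2,3,4,5,6,7}
step 3: u <- (min(-3, thread) % -2)  {0,1,2,3,4,5,6,7}
step 4: u <- q                       {0,1,2,3,4,5,6,7}

Answer: 5 steps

q: -1,-1,-1,-1,-1,-1,-1,-1
s: 13,13,13,13,13,13,13,14
u: -1,-1,-1,-1,-1,-1,-1,-1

steps = 5; useful = 40; efficiency = 40/40 = 1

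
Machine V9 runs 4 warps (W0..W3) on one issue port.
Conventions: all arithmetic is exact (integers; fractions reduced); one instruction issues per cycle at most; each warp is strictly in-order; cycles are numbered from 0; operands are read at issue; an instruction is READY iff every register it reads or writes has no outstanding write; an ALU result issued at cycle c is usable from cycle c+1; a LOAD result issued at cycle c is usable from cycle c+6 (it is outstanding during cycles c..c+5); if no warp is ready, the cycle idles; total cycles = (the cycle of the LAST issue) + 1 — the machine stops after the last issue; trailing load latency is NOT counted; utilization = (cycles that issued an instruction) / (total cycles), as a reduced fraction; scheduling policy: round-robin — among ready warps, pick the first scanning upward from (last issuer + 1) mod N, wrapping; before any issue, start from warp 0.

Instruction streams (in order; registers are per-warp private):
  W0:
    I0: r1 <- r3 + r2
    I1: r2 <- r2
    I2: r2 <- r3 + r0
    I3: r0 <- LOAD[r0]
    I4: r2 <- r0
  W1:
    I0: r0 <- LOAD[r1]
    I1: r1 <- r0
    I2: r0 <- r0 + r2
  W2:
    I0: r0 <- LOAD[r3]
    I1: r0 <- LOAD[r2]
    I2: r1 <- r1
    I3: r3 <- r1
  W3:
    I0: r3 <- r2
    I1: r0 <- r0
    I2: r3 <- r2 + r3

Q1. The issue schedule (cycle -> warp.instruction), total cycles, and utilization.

cycle 0: W0.I0
cycle 1: W1.I0
cycle 2: W2.I0
cycle 3: W3.I0
cycle 4: W0.I1
cycle 5: W3.I1
cycle 6: W0.I2
cycle 7: W1.I1
cycle 8: W2.I1
cycle 9: W3.I2
cycle 10: W0.I3
cycle 11: W1.I2
cycle 12: W2.I2
cycle 13: W2.I3
cycle 14: idle
cycle 15: idle
cycle 16: W0.I4

Answer: 17 cycles, utilization 15/17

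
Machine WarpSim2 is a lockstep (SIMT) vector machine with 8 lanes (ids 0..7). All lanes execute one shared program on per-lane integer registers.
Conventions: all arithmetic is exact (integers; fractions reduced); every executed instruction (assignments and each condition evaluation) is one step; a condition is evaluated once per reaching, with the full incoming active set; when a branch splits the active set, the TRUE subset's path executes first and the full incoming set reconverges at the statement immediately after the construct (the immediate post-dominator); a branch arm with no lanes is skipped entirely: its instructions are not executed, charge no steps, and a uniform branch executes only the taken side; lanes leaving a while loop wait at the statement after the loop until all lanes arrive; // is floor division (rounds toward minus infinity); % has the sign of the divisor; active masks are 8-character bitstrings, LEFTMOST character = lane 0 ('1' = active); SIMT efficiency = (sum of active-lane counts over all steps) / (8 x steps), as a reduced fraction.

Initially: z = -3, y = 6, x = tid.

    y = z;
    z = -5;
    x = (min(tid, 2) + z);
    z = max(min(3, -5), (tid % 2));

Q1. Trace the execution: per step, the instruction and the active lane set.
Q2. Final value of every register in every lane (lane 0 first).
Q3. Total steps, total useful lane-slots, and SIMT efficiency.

step 0: y <- z                       11111111
step 1: z <- -5                      11111111
step 2: x <- (min(tid, 2) + z)       11111111
step 3: z <- max(min(3, -5), (tid % 2)) 11111111

Answer: 4 steps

z: 0,1,0,1,0,1,0,1
y: -3,-3,-3,-3,-3,-3,-3,-3
x: -5,-4,-3,-3,-3,-3,-3,-3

steps = 4; useful = 32; efficiency = 32/32 = 1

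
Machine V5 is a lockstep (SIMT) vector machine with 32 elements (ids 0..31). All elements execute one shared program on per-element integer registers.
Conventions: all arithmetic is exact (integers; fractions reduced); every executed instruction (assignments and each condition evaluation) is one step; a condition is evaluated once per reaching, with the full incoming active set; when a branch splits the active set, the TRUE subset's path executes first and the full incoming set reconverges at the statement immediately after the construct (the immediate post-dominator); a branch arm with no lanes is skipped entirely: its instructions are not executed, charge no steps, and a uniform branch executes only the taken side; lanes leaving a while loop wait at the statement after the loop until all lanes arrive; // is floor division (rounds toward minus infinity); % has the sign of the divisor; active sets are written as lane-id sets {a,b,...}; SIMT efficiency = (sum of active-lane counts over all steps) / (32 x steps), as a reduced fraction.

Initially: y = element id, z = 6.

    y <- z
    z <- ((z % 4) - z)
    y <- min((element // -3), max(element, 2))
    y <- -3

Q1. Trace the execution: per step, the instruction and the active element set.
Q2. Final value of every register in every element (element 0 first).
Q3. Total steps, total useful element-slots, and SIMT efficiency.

step 0: y <- z                       {0,1,2,3,4,5,6,7,8,9,10,11,12,13,14,15,16,17,18,19,20,21,22,23,24,25,26,27,28,29,30,31}
step 1: z <- ((z % 4) - z)           {0,1,2,3,4,5,6,7,8,9,10,11,12,13,14,15,16,17,18,19,20,21,22,23,24,25,26,27,28,29,30,31}
step 2: y <- min((element // -3), max(element, 2)) {0,1,2,3,4,5,6,7,8,9,10,11,12,13,14,15,16,17,18,19,20,21,22,23,24,25,26,27,28,29,30,31}
step 3: y <- -3                      {0,1,2,3,4,5,6,7,8,9,10,11,12,13,14,15,16,17,18,19,20,21,22,23,24,25,26,27,28,29,30,31}

Answer: 4 steps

y: -3,-3,-3,-3,-3,-3,-3,-3,-3,-3,-3,-3,-3,-3,-3,-3,-3,-3,-3,-3,-3,-3,-3,-3,-3,-3,-3,-3,-3,-3,-3,-3
z: -4,-4,-4,-4,-4,-4,-4,-4,-4,-4,-4,-4,-4,-4,-4,-4,-4,-4,-4,-4,-4,-4,-4,-4,-4,-4,-4,-4,-4,-4,-4,-4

steps = 4; useful = 128; efficiency = 128/128 = 1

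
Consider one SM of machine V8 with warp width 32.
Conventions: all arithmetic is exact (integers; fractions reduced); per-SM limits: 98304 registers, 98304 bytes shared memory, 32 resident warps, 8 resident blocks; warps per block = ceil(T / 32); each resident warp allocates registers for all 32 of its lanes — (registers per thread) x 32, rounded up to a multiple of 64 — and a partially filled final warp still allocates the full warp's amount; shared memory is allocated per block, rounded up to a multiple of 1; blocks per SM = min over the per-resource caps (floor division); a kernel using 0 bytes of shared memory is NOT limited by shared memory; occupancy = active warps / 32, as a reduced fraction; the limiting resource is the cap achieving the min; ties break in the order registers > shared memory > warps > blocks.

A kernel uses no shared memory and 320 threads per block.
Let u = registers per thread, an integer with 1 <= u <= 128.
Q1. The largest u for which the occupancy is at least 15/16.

Answer: u = 102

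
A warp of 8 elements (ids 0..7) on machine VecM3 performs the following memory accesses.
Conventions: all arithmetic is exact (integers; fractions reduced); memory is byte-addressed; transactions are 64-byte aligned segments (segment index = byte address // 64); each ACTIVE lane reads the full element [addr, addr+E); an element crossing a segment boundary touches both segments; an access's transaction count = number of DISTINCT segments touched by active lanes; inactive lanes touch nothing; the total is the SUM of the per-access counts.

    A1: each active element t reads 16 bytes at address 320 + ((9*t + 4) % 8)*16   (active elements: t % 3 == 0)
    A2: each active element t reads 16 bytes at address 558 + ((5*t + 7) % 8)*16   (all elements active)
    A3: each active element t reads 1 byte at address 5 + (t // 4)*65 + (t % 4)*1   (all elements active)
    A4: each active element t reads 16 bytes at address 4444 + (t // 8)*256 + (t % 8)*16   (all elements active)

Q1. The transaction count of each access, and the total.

A1: 2 transactions
A2: 3 transactions
A3: 2 transactions
A4: 3 transactions

Answer: 2,3,2,3; total 10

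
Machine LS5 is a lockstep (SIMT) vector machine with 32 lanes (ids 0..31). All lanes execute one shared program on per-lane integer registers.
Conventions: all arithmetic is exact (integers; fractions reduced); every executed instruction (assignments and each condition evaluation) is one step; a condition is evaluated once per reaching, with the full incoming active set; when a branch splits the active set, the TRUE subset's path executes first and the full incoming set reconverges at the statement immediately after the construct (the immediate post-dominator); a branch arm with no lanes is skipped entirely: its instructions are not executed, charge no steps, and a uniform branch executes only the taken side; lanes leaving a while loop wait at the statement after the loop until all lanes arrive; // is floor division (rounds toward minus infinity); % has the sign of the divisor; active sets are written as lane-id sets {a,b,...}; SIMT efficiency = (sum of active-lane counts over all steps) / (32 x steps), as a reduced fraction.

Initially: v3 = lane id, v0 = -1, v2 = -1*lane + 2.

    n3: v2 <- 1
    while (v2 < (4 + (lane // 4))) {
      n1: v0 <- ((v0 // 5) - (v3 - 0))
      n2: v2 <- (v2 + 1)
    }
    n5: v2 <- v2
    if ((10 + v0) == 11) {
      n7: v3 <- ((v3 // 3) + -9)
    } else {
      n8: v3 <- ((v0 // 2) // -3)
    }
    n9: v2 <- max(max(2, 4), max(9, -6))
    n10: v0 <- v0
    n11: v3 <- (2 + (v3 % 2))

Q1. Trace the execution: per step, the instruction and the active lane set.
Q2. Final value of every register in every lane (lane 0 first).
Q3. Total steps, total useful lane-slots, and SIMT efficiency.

step 0: v2 <- 1                      {0,1,2,3,4,5,6,7,8,9,10,11,12,13,14,15,16,17,18,19,20,21,22,23,24,25,26,27,28,29,30,31}
step 1: eval (v2 < (4 + (lane // 4))) {0,1,2,3,4,5,6,7,8,9,10,11,12,13,14,15,16,17,18,19,20,21,22,23,24,25,26,27,28,29,30,31}
step 2: v0 <- ((v0 // 5) - (v3 - 0)) {0,1,2,3,4,5,6,7,8,9,10,11,12,13,14,15,16,17,18,19,20,21,22,23,24,25,26,27,28,29,30,31}
step 3: v2 <- (v2 + 1)               {0,1,2,3,4,5,6,7,8,9,10,11,12,13,14,15,16,17,18,19,20,21,22,23,24,25,26,27,28,29,30,31}
step 4: eval (v2 < (4 + (lane // 4))) {0,1,2,3,4,5,6,7,8,9,10,11,12,13,14,15,16,17,18,19,20,21,22,23,24,25,26,27,28,29,30,31}
step 5: v0 <- ((v0 // 5) - (v3 - 0)) {0,1,2,3,4,5,6,7,8,9,10,11,12,13,14,15,16,17,18,19,20,21,22,23,24,25,26,27,28,29,30,31}
step 6: v2 <- (v2 + 1)               {0,1,2,3,4,5,6,7,8,9,10,11,12,13,14,15,16,17,18,19,20,21,22,23,24,25,26,27,28,29,30,31}
step 7: eval (v2 < (4 + (lane // 4))) {0,1,2,3,4,5,6,7,8,9,10,11,12,13,14,15,16,17,18,19,20,21,22,23,24,25,26,27,28,29,30,31}
step 8: v0 <- ((v0 // 5) - (v3 - 0)) {0,1,2,3,4,5,6,7,8,9,10,11,12,13,14,15,16,17,18,19,20,21,22,23,24,25,26,27,28,29,30,31}
step 9: v2 <- (v2 + 1)               {0,1,2,3,4,5,6,7,8,9,10,11,12,13,14,15,16,17,18,19,20,21,22,23,24,25,26,27,28,29,30,31}
step 10: eval (v2 < (4 + (lane // 4))) {0,1,2,3,4,5,6,7,8,9,10,11,12,13,14,15,16,17,18,19,20,21,22,23,24,25,26,27,28,29,30,31}
step 11: v0 <- ((v0 // 5) - (v3 - 0)) {4,5,6,7,8,9,10,11,12,13,14,15,16,17,18,19,20,21,22,23,24,25,26,27,28,29,30,31}
step 12: v2 <- (v2 + 1)               {4,5,6,7,8,9,10,11,12,13,14,15,16,17,18,19,20,21,22,23,24,25,26,27,28,29,30,31}
step 13: eval (v2 < (4 + (lane // 4))) {4,5,6,7,8,9,10,11,12,13,14,15,16,17,18,19,20,21,22,23,24,25,26,27,28,29,30,31}
step 14: v0 <- ((v0 // 5) - (v3 - 0)) {8,9,10,11,12,13,14,15,16,17,18,19,20,21,22,23,24,25,26,27,28,29,30,31}
step 15: v2 <- (v2 + 1)               {8,9,10,11,12,13,14,15,16,17,18,19,20,21,22,23,24,25,26,27,28,29,30,31}
step 16: eval (v2 < (4 + (lane // 4))) {8,9,10,11,12,13,14,15,16,17,18,19,20,21,22,23,24,25,26,27,28,29,30,31}
step 17: v0 <- ((v0 // 5) - (v3 - 0)) {12,13,14,15,16,17,18,19,20,21,22,23,24,25,26,27,28,29,30,31}
step 18: v2 <- (v2 + 1)               {12,13,14,15,16,17,18,19,20,21,22,23,24,25,26,27,28,29,30,31}
step 19: eval (v2 < (4 + (lane // 4))) {12,13,14,15,16,17,18,19,20,21,22,23,24,25,26,27,28,29,30,31}
step 20: v0 <- ((v0 // 5) - (v3 - 0)) {16,17,18,19,20,21,22,23,24,25,26,27,28,29,30,31}
step 21: v2 <- (v2 + 1)               {16,17,18,19,20,21,22,23,24,25,26,27,28,29,30,31}
step 22: eval (v2 < (4 + (lane // 4))) {16,17,18,19,20,21,22,23,24,25,26,27,28,29,30,31}
step 23: v0 <- ((v0 // 5) - (v3 - 0)) {20,21,22,23,24,25,26,27,28,29,30,31}
step 24: v2 <- (v2 + 1)               {20,21,22,23,24,25,26,27,28,29,30,31}
step 25: eval (v2 < (4 + (lane // 4))) {20,21,22,23,24,25,26,27,28,29,30,31}
step 26: v0 <- ((v0 // 5) - (v3 - 0)) {24,25,26,27,28,29,30,31}
step 27: v2 <- (v2 + 1)               {24,25,26,27,28,29,30,31}
step 28: eval (v2 < (4 + (lane // 4))) {24,25,26,27,28,29,30,31}
step 29: v0 <- ((v0 // 5) - (v3 - 0)) {28,29,30,31}
step 30: v2 <- (v2 + 1)               {28,29,30,31}
step 31: eval (v2 < (4 + (lane // 4))) {28,29,30,31}
step 32: v2 <- v2                     {0,1,2,3,4,5,6,7,8,9,10,11,12,13,14,15,16,17,18,19,20,21,22,23,24,25,26,27,28,29,30,31}
step 33: eval ((10 + v0) == 11)       {0,1,2,3,4,5,6,7,8,9,10,11,12,13,14,15,16,17,18,19,20,21,22,23,24,25,26,27,28,29,30,31}
step 34: v3 <- ((v0 // 2) // -3)      {0,1,2,3,4,5,6,7,8,9,10,11,12,13,14,15,16,17,18,19,20,21,22,23,24,25,26,27,28,29,30,31}
step 35: v2 <- max(max(2, 4), max(9, -6)) {0,1,2,3,4,5,6,7,8,9,10,11,12,13,14,15,16,17,18,19,20,21,22,23,24,25,26,27,28,29,30,31}
step 36: v0 <- v0                     {0,1,2,3,4,5,6,7,8,9,10,11,12,13,14,15,16,17,18,19,20,21,22,23,24,25,26,27,28,29,30,31}
step 37: v3 <- (2 + (v3 % 2))         {0,1,2,3,4,5,6,7,8,9,10,11,12,13,14,15,16,17,18,19,20,21,22,23,24,25,26,27,28,29,30,31}

Answer: 38 steps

v3: 2,2,2,2,3,3,3,3,3,2,2,2,2,3,3,3,3,3,2,2,2,2,2,3,3,3,3,3,2,2,2,2
v0: -1,-2,-3,-4,-5,-7,-8,-9,-10,-12,-13,-14,-15,-17,-18,-19,-20,-22,-23,-24,-25,-27,-28,-29,-30,-32,-33,-34,-35,-37,-38,-39
v2: 9,9,9,9,9,9,9,9,9,9,9,9,9,9,9,9,9,9,9,9,9,9,9,9,9,9,9,9,9,9,9,9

steps = 38; useful = 880; efficiency = 880/1216 = 55/76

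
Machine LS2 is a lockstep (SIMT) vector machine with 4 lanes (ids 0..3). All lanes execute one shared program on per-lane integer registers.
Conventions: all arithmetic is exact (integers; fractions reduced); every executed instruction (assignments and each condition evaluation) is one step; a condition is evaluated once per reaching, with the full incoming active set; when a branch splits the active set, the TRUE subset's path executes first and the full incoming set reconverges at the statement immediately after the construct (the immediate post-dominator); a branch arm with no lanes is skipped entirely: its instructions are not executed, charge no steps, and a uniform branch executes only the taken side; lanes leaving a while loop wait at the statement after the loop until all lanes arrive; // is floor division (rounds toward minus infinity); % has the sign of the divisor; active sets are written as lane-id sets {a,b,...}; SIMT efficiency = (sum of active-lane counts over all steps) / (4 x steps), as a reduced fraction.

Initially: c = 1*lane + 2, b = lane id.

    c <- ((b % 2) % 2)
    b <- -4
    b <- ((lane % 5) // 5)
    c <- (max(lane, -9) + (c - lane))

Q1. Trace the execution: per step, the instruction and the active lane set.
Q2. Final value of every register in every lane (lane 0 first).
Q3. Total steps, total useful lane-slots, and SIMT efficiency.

step 0: c <- ((b % 2) % 2)           {0,1,2,3}
step 1: b <- -4                      {0,1,2,3}
step 2: b <- ((lane % 5) // 5)       {0,1,2,3}
step 3: c <- (max(lane, -9) + (c - lane)) {0,1,2,3}

Answer: 4 steps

c: 0,1,0,1
b: 0,0,0,0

steps = 4; useful = 16; efficiency = 16/16 = 1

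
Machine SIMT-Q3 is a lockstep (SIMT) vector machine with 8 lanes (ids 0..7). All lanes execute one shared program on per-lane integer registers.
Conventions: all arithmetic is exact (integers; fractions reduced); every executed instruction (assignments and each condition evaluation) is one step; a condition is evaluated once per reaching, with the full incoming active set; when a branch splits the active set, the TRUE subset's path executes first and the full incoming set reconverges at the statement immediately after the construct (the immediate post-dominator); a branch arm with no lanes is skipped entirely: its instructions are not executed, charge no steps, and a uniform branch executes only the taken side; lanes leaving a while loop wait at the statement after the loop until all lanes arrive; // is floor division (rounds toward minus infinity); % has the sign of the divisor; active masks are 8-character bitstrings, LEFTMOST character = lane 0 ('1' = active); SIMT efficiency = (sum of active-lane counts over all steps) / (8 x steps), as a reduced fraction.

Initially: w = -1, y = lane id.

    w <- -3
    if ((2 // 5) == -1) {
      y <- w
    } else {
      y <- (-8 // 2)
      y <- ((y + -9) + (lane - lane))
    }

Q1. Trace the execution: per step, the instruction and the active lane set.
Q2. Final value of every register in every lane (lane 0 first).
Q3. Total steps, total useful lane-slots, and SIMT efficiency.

step 0: w <- -3                      11111111
step 1: eval ((2 // 5) == -1)        11111111
step 2: y <- (-8 // 2)               11111111
step 3: y <- ((y + -9) + (lane - lane)) 11111111

Answer: 4 steps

w: -3,-3,-3,-3,-3,-3,-3,-3
y: -13,-13,-13,-13,-13,-13,-13,-13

steps = 4; useful = 32; efficiency = 32/32 = 1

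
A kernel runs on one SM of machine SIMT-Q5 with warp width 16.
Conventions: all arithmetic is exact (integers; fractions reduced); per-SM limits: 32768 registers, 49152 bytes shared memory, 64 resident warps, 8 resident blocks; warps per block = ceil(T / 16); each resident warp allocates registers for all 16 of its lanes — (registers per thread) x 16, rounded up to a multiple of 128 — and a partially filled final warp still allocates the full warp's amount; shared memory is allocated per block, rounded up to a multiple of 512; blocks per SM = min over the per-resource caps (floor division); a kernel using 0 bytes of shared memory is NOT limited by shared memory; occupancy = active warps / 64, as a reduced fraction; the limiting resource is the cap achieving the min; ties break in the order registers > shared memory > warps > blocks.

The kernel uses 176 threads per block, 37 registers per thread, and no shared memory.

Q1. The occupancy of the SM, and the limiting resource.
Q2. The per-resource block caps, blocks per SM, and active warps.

Answer: occupancy 11/16, limited by registers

registers: 4 blocks
shared memory: no limit (kernel uses none)
warps: 5 blocks
blocks: 8 blocks

Answer: 4 blocks, 44 active warps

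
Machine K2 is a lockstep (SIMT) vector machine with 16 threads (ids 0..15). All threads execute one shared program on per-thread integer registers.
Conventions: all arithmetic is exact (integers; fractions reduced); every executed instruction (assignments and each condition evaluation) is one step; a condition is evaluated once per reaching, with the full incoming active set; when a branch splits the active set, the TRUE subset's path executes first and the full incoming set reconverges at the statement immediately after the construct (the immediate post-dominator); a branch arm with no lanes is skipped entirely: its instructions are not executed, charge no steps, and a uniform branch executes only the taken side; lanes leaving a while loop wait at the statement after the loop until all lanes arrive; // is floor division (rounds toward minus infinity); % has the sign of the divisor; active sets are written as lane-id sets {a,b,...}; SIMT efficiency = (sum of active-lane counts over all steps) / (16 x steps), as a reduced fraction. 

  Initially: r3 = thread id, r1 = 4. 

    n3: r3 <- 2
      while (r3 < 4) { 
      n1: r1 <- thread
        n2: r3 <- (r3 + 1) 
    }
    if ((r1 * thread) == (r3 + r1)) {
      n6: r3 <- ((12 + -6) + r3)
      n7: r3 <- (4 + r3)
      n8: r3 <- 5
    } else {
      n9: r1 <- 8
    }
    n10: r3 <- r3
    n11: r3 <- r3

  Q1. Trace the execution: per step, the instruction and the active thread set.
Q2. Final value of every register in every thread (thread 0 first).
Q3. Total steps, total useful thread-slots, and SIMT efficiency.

step 0: r3 <- 2                      {0,1,2,3,4,5,6,7,8,9,10,11,12,13,14,15}
step 1: eval (r3 < 4)                {0,1,2,3,4,5,6,7,8,9,10,11,12,13,14,15}
step 2: r1 <- thread                 {0,1,2,3,4,5,6,7,8,9,10,11,12,13,14,15}
step 3: r3 <- (r3 + 1)               {0,1,2,3,4,5,6,7,8,9,10,11,12,13,14,15}
step 4: eval (r3 < 4)                {0,1,2,3,4,5,6,7,8,9,10,11,12,13,14,15}
step 5: r1 <- thread                 {0,1,2,3,4,5,6,7,8,9,10,11,12,13,14,15}
step 6: r3 <- (r3 + 1)               {0,1,2,3,4,5,6,7,8,9,10,11,12,13,14,15}
step 7: eval (r3 < 4)                {0,1,2,3,4,5,6,7,8,9,10,11,12,13,14,15}
step 8: eval ((r1 * thread) == (r3 + r1)) {0,1,2,3,4,5,6,7,8,9,10,11,12,13,14,15}
step 9: r1 <- 8                      {0,1,2,3,4,5,6,7,8,9,10,11,12,13,14,15}
step 10: r3 <- r3                     {0,1,2,3,4,5,6,7,8,9,10,11,12,13,14,15}
step 11: r3 <- r3                     {0,1,2,3,4,5,6,7,8,9,10,11,12,13,14,15}

Answer: 12 steps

r3: 4,4,4,4,4,4,4,4,4,4,4,4,4,4,4,4
r1: 8,8,8,8,8,8,8,8,8,8,8,8,8,8,8,8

steps = 12; useful = 192; efficiency = 192/192 = 1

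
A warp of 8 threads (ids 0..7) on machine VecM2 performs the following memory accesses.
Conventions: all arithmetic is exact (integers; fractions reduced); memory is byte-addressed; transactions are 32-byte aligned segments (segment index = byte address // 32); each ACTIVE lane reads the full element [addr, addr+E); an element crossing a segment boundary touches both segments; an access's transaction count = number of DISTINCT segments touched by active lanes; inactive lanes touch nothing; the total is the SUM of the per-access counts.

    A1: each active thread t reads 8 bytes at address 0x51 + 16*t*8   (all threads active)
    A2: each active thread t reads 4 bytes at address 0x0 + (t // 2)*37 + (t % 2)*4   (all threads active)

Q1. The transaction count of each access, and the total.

A1: 8 transactions
A2: 4 transactions

Answer: 8,4; total 12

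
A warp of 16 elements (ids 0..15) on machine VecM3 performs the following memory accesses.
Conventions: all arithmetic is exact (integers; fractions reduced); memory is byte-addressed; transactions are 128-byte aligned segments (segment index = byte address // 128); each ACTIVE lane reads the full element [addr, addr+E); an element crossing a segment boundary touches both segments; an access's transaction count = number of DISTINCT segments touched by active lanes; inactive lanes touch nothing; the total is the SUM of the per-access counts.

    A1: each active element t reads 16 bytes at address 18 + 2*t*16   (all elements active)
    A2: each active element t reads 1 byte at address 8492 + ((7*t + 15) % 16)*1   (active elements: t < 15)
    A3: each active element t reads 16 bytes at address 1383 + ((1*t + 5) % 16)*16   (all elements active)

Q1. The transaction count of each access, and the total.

A1: 5 transactions
A2: 1 transaction
A3: 3 transactions

Answer: 5,1,3; total 9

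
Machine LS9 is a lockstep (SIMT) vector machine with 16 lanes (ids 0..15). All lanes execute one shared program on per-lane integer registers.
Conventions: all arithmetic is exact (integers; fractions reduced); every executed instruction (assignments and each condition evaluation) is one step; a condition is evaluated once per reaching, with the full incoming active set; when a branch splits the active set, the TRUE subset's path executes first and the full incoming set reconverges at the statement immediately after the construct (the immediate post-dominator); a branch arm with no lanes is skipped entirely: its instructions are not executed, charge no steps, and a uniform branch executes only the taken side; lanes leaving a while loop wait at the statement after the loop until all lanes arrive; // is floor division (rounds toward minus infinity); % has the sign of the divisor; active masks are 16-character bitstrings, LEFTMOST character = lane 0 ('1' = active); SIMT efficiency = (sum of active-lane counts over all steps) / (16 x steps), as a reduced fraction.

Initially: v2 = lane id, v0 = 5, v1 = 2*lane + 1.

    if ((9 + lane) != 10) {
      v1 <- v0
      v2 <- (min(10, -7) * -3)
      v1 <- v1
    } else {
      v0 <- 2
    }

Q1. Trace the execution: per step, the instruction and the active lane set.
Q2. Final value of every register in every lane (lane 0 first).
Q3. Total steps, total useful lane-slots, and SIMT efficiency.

step 0: eval ((9 + lane) != 10)      1111111111111111
step 1: v1 <- v0                     1011111111111111
step 2: v2 <- (min(10, -7) * -3)     1011111111111111
step 3: v1 <- v1                     1011111111111111
step 4: v0 <- 2                      0100000000000000

Answer: 5 steps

v2: 21,1,21,21,21,21,21,21,21,21,21,21,21,21,21,21
v0: 5,2,5,5,5,5,5,5,5,5,5,5,5,5,5,5
v1: 5,3,5,5,5,5,5,5,5,5,5,5,5,5,5,5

steps = 5; useful = 62; efficiency = 62/80 = 31/40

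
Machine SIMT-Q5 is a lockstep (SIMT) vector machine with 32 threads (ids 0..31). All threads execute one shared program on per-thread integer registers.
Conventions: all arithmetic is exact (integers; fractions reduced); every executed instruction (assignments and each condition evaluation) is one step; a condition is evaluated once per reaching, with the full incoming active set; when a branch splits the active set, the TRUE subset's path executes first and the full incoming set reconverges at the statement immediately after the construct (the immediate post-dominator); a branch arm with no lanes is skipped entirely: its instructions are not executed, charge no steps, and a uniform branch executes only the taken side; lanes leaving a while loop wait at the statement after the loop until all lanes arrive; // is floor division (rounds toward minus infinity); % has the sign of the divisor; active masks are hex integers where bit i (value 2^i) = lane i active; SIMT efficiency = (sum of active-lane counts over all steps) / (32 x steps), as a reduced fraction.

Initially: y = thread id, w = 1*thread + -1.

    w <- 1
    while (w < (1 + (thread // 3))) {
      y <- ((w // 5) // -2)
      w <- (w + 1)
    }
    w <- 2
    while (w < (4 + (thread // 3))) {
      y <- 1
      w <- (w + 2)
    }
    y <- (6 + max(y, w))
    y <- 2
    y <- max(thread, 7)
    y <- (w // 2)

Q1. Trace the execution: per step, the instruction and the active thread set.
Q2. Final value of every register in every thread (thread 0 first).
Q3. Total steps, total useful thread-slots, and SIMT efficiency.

step 0: w <- 1                       0xffffffff
step 1: eval (w < (1 + (thread // 3))) 0xffffffff
step 2: y <- ((w // 5) // -2)        0xfffffff8
step 3: w <- (w + 1)                 0xfffffff8
step 4: eval (w < (1 + (thread // 3))) 0xfffffff8
step 5: y <- ((w // 5) // -2)        0xffffffc0
step 6: w <- (w + 1)                 0xffffffc0
step 7: eval (w < (1 + (thread // 3))) 0xffffffc0
step 8: y <- ((w // 5) // -2)        0xfffffe00
step 9: w <- (w + 1)                 0xfffffe00
step 10: eval (w < (1 + (thread // 3))) 0xfffffe00
step 11: y <- ((w // 5) // -2)        0xfffff000
step 12: w <- (w + 1)                 0xfffff000
step 13: eval (w < (1 + (thread // 3))) 0xfffff000
step 14: y <- ((w // 5) // -2)        0xffff8000
step 15: w <- (w + 1)                 0xffff8000
step 16: eval (w < (1 + (thread // 3))) 0xffff8000
step 17: y <- ((w // 5) // -2)        0xfffc0000
step 18: w <- (w + 1)                 0xfffc0000
step 19: eval (w < (1 + (thread // 3))) 0xfffc0000
step 20: y <- ((w // 5) // -2)        0xffe00000
step 21: w <- (w + 1)                 0xffe00000
step 22: eval (w < (1 + (thread // 3))) 0xffe00000
step 23: y <- ((w // 5) // -2)        0xff000000
step 24: w <- (w + 1)                 0xff000000
step 25: eval (w < (1 + (thread // 3))) 0xff000000
step 26: y <- ((w // 5) // -2)        0xf8000000
step 27: w <- (w + 1)                 0xf8000000
step 28: eval (w < (1 + (thread // 3))) 0xf8000000
step 29: y <- ((w // 5) // -2)        0xc0000000
step 30: w <- (w + 1)                 0xc0000000
step 31: eval (w < (1 + (thread // 3))) 0xc0000000
step 32: w <- 2                       0xffffffff
step 33: eval (w < (4 + (thread // 3))) 0xffffffff
step 34: y <- 1                       0xffffffff
step 35: w <- (w + 2)                 0xffffffff
step 36: eval (w < (4 + (thread // 3))) 0xffffffff
step 37: y <- 1                       0xfffffff8
step 38: w <- (w + 2)                 0xfffffff8
step 39: eval (w < (4 + (thread // 3))) 0xfffffff8
step 40: y <- 1                       0xfffffe00
step 41: w <- (w + 2)                 0xfffffe00
step 42: eval (w < (4 + (thread // 3))) 0xfffffe00
step 43: y <- 1                       0xffff8000
step 44: w <- (w + 2)                 0xffff8000
step 45: eval (w < (4 + (thread // 3))) 0xffff8000
step 46: y <- 1                       0xffe00000
step 47: w <- (w + 2)                 0xffe00000
step 48: eval (w < (4 + (thread // 3))) 0xffe00000
step 49: y <- 1                       0xf8000000
step 50: w <- (w + 2)                 0xf8000000
step 51: eval (w < (4 + (thread // 3))) 0xf8000000
step 52: y <- (6 + max(y, w))         0xffffffff
step 53: y <- 2                       0xffffffff
step 54: y <- max(thread, 7)          0xffffffff
step 55: y <- (w // 2)                0xffffffff

Answer: 56 steps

y: 2,2,2,3,3,3,3,3,3,4,4,4,4,4,4,5,5,5,5,5,5,6,6,6,6,6,6,7,7,7,7,7
w: 4,4,4,6,6,6,6,6,6,8,8,8,8,8,8,10,10,10,10,10,10,12,12,12,12,12,12,14,14,14,14,14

steps = 56; useful = 1072; efficiency = 1072/1792 = 67/112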